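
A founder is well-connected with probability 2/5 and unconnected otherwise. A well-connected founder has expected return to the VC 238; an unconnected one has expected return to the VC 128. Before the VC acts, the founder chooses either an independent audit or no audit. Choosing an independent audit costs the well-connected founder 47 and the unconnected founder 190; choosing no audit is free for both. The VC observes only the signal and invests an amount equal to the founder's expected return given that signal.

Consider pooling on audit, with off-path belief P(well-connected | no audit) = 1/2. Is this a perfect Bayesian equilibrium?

No

On the equilibrium path (audit) the VC holds the prior 2/5 and pays 2/5·238 + 3/5·128 = 172. Off-path (no audit) belief 1/2 gives 1/2·238 + 1/2·128 = 183.
Well-connected: audit gives 172 − 47 = 125; no audit gives 183 − 0 = 183. Deviates. ✗
Unconnected: audit gives 172 − 190 = -18; no audit gives 183 − 0 = 183. Deviates. ✗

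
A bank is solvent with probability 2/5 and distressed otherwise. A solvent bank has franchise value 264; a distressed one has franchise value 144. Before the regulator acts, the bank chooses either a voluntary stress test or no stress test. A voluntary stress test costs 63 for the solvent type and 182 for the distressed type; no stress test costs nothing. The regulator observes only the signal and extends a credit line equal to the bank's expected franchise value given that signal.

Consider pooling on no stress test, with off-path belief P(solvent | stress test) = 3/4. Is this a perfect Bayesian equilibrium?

Yes

At the pooled signal (no stress test) the regulator holds the prior 2/5 and pays 2/5·264 + 3/5·144 = 192. Off-path (stress test) belief 3/4 gives 3/4·264 + 1/4·144 = 234.
Solvent: no stress test gives 192 − 0 = 192; stress test gives 234 − 63 = 171. Stays. ✓
Distressed: no stress test gives 192 − 0 = 192; stress test gives 234 − 182 = 52. Stays. ✓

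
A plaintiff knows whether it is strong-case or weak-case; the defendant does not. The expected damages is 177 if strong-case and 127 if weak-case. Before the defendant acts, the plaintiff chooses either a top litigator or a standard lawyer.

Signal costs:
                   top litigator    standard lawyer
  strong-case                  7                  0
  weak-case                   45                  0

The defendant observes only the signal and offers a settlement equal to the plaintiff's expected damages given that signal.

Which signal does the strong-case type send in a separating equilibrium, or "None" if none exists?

Try strong-case → top litigator, weak-case → standard lawyer:
  Under separation the defendant infers type exactly: top litigator → strong-case (pays 177), standard lawyer → weak-case (pays 127).
  Strong-case: top litigator gives 177 − 7 = 170; standard lawyer gives 127 − 0 = 127. No deviation. ✓
  Weak-case: standard lawyer gives 127 − 0 = 127; top litigator gives 177 − 45 = 132. Would deviate. ✗
Try strong-case → standard lawyer, weak-case → top litigator:
  Under separation the defendant infers type exactly: standard lawyer → strong-case (pays 177), top litigator → weak-case (pays 127).
  Strong-case: standard lawyer gives 177 − 0 = 177; top litigator gives 127 − 7 = 120. No deviation. ✓
  Weak-case: top litigator gives 127 − 45 = 82; standard lawyer gives 177 − 0 = 177. Would deviate. ✗
Neither assignment is incentive-compatible.

None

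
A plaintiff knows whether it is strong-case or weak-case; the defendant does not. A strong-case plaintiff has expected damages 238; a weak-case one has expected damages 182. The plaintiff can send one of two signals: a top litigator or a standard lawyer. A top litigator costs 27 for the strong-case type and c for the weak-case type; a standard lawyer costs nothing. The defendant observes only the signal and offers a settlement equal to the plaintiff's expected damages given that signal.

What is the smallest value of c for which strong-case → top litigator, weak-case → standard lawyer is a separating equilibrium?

Under separation: top litigator → strong-case (pays 238); standard lawyer → weak-case (pays 182).
Strong-case: 238 − 27 = 211 ≥ 182 − 0 = 182. Holds regardless of c. ✓
Weak-case: 182 − 0 ≥ 238 − c, so c ≥ 238 − 182 = 56.

56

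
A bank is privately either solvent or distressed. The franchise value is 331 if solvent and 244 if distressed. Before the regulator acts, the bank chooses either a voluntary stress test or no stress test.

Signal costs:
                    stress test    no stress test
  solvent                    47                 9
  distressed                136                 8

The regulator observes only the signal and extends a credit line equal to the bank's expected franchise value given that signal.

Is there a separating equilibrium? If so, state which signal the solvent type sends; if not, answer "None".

stress test

Try solvent → stress test, distressed → no stress test:
  If types separate, stress test earns payment 331 and no stress test earns 244.
  Solvent: stress test gives 331 − 47 = 284; no stress test gives 244 − 9 = 235. No deviation. ✓
  Distressed: no stress test gives 244 − 8 = 236; stress test gives 331 − 136 = 195. No deviation. ✓
Both hold — the solvent type sends stress test.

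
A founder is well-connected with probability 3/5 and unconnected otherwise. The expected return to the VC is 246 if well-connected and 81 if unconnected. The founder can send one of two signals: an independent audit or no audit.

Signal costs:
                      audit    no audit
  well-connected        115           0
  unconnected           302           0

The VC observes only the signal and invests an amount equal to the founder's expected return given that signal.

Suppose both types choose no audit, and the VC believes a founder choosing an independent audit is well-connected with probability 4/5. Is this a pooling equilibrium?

On the equilibrium path (no audit) the VC holds the prior 3/5 and pays 3/5·246 + 2/5·81 = 180. Off-path (audit) belief 4/5 gives 4/5·246 + 1/5·81 = 213.
Well-connected: no audit gives 180 − 0 = 180; audit gives 213 − 115 = 98. Stays. ✓
Unconnected: no audit gives 180 − 0 = 180; audit gives 213 − 302 = -89. Stays. ✓
Beliefs are Bayes-consistent on-path and both types best-respond.

Yes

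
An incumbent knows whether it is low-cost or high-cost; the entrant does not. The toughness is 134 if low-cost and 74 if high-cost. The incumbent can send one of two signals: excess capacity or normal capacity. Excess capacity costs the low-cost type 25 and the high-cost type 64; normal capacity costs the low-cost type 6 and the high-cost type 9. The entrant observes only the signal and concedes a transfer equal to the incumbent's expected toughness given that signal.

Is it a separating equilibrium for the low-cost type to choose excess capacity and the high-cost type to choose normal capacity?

No

Under separation the entrant infers type exactly: excess capacity → low-cost (pays 134), normal capacity → high-cost (pays 74).
Low-cost: excess capacity gives 134 − 25 = 109; normal capacity gives 74 − 6 = 68. No deviation. ✓
High-cost: normal capacity gives 74 − 9 = 65; excess capacity gives 134 − 64 = 70. Would deviate. ✗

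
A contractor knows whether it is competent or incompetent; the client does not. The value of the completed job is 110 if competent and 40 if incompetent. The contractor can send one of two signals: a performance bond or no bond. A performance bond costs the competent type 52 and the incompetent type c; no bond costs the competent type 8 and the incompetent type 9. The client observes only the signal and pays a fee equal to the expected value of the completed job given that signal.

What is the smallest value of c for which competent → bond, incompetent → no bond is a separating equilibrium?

79

Under separation: bond → competent (pays 110); no bond → incompetent (pays 40).
Competent: 110 − 52 = 58 ≥ 40 − 8 = 32. Holds regardless of c. ✓
Incompetent: 40 − 9 ≥ 110 − c, so c ≥ 110 − 31 = 79.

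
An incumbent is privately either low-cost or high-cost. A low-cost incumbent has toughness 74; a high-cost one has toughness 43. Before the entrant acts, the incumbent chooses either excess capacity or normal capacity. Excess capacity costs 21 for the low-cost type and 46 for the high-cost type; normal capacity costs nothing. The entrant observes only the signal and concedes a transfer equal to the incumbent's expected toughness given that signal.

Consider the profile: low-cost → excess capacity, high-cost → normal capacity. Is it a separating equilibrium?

If types separate, excess capacity earns payment 74 and normal capacity earns 43.
Low-cost: excess capacity gives 74 − 21 = 53; normal capacity gives 43 − 0 = 43. No deviation. ✓
High-cost: normal capacity gives 43 − 0 = 43; excess capacity gives 74 − 46 = 28. No deviation. ✓
Both incentive constraints hold.

Yes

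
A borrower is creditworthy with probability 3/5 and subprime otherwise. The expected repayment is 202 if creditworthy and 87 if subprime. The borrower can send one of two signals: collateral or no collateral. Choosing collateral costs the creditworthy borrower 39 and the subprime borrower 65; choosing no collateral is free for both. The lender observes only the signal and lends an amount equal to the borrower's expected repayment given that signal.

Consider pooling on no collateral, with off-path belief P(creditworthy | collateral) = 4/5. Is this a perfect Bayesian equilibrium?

At the pooled signal (no collateral) the lender holds the prior 3/5 and pays 3/5·202 + 2/5·87 = 156. Off-path (collateral) belief 4/5 gives 4/5·202 + 1/5·87 = 179.
Creditworthy: no collateral gives 156 − 0 = 156; collateral gives 179 − 39 = 140. Stays. ✓
Subprime: no collateral gives 156 − 0 = 156; collateral gives 179 − 65 = 114. Stays. ✓

Yes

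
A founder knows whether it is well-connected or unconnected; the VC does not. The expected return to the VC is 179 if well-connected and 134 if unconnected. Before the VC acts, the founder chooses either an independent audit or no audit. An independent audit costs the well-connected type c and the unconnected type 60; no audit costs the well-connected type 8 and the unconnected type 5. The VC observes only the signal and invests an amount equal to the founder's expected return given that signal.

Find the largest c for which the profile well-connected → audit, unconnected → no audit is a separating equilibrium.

Under separation: audit → well-connected (pays 179); no audit → unconnected (pays 134).
Unconnected: 134 − 5 = 129 ≥ 179 − 60 = 119. Holds regardless of c. ✓
Well-connected: 179 − c ≥ 134 − 8, so c ≤ 179 − 126 = 53.

53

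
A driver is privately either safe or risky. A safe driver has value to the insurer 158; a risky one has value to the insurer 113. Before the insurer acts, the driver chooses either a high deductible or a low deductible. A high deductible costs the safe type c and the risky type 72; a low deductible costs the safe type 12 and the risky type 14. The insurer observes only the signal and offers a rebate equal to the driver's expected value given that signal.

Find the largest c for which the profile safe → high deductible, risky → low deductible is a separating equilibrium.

57

Under separation: high deductible → safe (pays 158); low deductible → risky (pays 113).
Risky: 113 − 14 = 99 ≥ 158 − 72 = 86. Holds regardless of c. ✓
Safe: 158 − c ≥ 113 − 12, so c ≤ 158 − 101 = 57.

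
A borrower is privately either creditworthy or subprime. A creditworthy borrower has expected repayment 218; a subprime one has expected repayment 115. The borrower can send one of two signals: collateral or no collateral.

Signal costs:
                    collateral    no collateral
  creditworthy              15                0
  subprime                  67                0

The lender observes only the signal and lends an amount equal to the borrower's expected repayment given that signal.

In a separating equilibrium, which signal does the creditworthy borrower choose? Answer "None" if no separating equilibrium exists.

None

Try creditworthy → collateral, subprime → no collateral:
  If types separate, collateral earns payment 218 and no collateral earns 115.
  Creditworthy: collateral gives 218 − 15 = 203; no collateral gives 115 − 0 = 115. No deviation. ✓
  Subprime: no collateral gives 115 − 0 = 115; collateral gives 218 − 67 = 151. Would deviate. ✗
Try creditworthy → no collateral, subprime → collateral:
  If types separate, no collateral earns payment 218 and collateral earns 115.
  Creditworthy: no collateral gives 218 − 0 = 218; collateral gives 115 − 15 = 100. No deviation. ✓
  Subprime: collateral gives 115 − 67 = 48; no collateral gives 218 − 0 = 218. Would deviate. ✗
Neither assignment is incentive-compatible.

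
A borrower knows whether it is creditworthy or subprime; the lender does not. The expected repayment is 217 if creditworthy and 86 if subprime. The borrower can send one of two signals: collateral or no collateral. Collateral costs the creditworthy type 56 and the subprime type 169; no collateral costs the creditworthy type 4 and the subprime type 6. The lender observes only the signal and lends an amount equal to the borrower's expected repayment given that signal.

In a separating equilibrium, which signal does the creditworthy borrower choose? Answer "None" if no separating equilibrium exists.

collateral

Try creditworthy → collateral, subprime → no collateral:
  Under separation the lender infers type exactly: collateral → creditworthy (pays 217), no collateral → subprime (pays 86).
  Creditworthy: collateral gives 217 − 56 = 161; no collateral gives 86 − 4 = 82. No deviation. ✓
  Subprime: no collateral gives 86 − 6 = 80; collateral gives 217 − 169 = 48. No deviation. ✓
Both hold — the creditworthy type sends collateral.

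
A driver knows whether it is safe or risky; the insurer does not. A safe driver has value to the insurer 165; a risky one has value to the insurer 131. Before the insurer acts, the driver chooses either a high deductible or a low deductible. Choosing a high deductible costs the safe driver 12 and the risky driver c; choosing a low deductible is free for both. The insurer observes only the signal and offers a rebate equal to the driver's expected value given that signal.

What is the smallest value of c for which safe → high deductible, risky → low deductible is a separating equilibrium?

Under separation: high deductible → safe (pays 165); low deductible → risky (pays 131).
Safe: 165 − 12 = 153 ≥ 131 − 0 = 131. Holds regardless of c. ✓
Risky: 131 − 0 ≥ 165 − c, so c ≥ 165 − 131 = 34.

34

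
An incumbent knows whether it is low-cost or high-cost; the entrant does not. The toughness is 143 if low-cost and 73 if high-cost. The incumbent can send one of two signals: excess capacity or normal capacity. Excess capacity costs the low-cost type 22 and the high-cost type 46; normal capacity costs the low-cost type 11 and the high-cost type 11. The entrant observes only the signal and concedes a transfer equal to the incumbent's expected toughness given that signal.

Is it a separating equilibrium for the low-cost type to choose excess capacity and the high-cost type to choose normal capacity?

If types separate, excess capacity earns payment 143 and normal capacity earns 73.
Low-cost: excess capacity gives 143 − 22 = 121; normal capacity gives 73 − 11 = 62. No deviation. ✓
High-cost: normal capacity gives 73 − 11 = 62; excess capacity gives 143 − 46 = 97. Would deviate. ✗

No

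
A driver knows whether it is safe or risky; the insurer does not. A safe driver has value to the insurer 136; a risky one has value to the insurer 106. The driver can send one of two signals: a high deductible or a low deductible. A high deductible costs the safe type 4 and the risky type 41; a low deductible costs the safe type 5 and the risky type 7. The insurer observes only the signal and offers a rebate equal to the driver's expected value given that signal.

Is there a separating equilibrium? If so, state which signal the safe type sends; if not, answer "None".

Try safe → high deductible, risky → low deductible:
  If types separate, high deductible earns payment 136 and low deductible earns 106.
  Safe: high deductible gives 136 − 4 = 132; low deductible gives 106 − 5 = 101. No deviation. ✓
  Risky: low deductible gives 106 − 7 = 99; high deductible gives 136 − 41 = 95. No deviation. ✓
Both hold — the safe type sends high deductible.

high deductible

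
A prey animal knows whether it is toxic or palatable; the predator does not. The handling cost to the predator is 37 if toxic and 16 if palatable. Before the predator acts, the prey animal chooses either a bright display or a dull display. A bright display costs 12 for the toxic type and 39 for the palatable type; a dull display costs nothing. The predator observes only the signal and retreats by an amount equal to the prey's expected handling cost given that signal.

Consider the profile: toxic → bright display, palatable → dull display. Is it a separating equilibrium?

If types separate, bright display earns payment 37 and dull display earns 16.
Toxic: bright display gives 37 − 12 = 25; dull display gives 16 − 0 = 16. No deviation. ✓
Palatable: dull display gives 16 − 0 = 16; bright display gives 37 − 39 = -2. No deviation. ✓
Both incentive constraints hold.

Yes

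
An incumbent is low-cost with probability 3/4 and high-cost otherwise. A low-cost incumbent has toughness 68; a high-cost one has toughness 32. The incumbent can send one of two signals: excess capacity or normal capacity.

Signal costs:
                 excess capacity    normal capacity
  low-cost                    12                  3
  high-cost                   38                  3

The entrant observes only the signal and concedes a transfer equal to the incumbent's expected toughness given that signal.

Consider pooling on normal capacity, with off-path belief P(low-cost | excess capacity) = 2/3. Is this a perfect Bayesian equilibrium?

On the equilibrium path (normal capacity) the entrant holds the prior 3/4 and pays 3/4·68 + 1/4·32 = 59. Off-path (excess capacity) belief 2/3 gives 2/3·68 + 1/3·32 = 56.
Low-cost: normal capacity gives 59 − 3 = 56; excess capacity gives 56 − 12 = 44. Stays. ✓
High-cost: normal capacity gives 59 − 3 = 56; excess capacity gives 56 − 38 = 18. Stays. ✓
Beliefs are Bayes-consistent on-path and both types best-respond.

Yes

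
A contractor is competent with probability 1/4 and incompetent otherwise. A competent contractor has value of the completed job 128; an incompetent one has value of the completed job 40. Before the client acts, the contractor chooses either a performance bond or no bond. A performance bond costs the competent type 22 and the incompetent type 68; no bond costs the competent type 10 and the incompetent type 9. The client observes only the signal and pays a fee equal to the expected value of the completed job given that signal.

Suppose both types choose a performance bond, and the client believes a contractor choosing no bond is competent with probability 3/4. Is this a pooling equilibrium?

On the equilibrium path (bond) the client holds the prior 1/4 and pays 1/4·128 + 3/4·40 = 62. Off-path (no bond) belief 3/4 gives 3/4·128 + 1/4·40 = 106.
Competent: bond gives 62 − 22 = 40; no bond gives 106 − 10 = 96. Deviates. ✗
Incompetent: bond gives 62 − 68 = -6; no bond gives 106 − 9 = 97. Deviates. ✗

No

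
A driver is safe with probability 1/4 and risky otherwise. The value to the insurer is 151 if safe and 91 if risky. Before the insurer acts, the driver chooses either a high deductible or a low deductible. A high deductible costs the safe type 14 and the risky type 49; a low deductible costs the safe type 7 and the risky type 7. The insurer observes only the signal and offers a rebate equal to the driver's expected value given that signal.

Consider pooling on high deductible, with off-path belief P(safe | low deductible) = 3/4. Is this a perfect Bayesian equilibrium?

No

On the equilibrium path (high deductible) the insurer holds the prior 1/4 and pays 1/4·151 + 3/4·91 = 106. Off-path (low deductible) belief 3/4 gives 3/4·151 + 1/4·91 = 136.
Safe: high deductible gives 106 − 14 = 92; low deductible gives 136 − 7 = 129. Deviates. ✗
Risky: high deductible gives 106 − 49 = 57; low deductible gives 136 − 7 = 129. Deviates. ✗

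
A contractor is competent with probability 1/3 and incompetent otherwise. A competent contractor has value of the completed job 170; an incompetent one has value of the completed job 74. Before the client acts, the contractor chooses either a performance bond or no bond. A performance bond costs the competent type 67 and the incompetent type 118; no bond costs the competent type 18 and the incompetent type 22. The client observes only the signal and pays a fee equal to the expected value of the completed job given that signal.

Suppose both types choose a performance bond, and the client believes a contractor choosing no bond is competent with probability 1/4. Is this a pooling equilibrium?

At the pooled signal (bond) the client holds the prior 1/3 and pays 1/3·170 + 2/3·74 = 106. Off-path (no bond) belief 1/4 gives 1/4·170 + 3/4·74 = 98.
Competent: bond gives 106 − 67 = 39; no bond gives 98 − 18 = 80. Deviates. ✗
Incompetent: bond gives 106 − 118 = -12; no bond gives 98 − 22 = 76. Deviates. ✗

No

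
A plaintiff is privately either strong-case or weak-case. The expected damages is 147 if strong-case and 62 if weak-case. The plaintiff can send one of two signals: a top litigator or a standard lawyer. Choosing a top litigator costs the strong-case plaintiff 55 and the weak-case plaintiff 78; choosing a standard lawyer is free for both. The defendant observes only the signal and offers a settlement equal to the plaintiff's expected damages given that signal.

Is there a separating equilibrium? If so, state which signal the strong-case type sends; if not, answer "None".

None

Try strong-case → top litigator, weak-case → standard lawyer:
  If types separate, top litigator earns payment 147 and standard lawyer earns 62.
  Strong-case: top litigator gives 147 − 55 = 92; standard lawyer gives 62 − 0 = 62. No deviation. ✓
  Weak-case: standard lawyer gives 62 − 0 = 62; top litigator gives 147 − 78 = 69. Would deviate. ✗
Try strong-case → standard lawyer, weak-case → top litigator:
  If types separate, standard lawyer earns payment 147 and top litigator earns 62.
  Strong-case: standard lawyer gives 147 − 0 = 147; top litigator gives 62 − 55 = 7. No deviation. ✓
  Weak-case: top litigator gives 62 − 78 = -16; standard lawyer gives 147 − 0 = 147. Would deviate. ✗
Neither assignment is incentive-compatible.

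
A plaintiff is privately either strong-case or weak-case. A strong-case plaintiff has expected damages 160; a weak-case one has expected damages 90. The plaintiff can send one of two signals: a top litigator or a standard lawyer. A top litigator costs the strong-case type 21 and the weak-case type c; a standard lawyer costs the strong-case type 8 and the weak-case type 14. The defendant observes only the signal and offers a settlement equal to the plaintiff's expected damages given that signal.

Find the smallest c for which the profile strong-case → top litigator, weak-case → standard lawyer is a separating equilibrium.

Under separation: top litigator → strong-case (pays 160); standard lawyer → weak-case (pays 90).
Strong-case: 160 − 21 = 139 ≥ 90 − 8 = 82. Holds regardless of c. ✓
Weak-case: 90 − 14 ≥ 160 − c, so c ≥ 160 − 76 = 84.

84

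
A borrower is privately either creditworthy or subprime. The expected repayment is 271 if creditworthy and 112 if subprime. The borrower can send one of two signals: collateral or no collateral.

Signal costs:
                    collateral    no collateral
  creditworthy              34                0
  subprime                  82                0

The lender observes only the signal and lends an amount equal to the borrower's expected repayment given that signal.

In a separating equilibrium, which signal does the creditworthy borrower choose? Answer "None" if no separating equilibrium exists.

None

Try creditworthy → collateral, subprime → no collateral:
  Under separation the lender infers type exactly: collateral → creditworthy (pays 271), no collateral → subprime (pays 112).
  Creditworthy: collateral gives 271 − 34 = 237; no collateral gives 112 − 0 = 112. No deviation. ✓
  Subprime: no collateral gives 112 − 0 = 112; collateral gives 271 − 82 = 189. Would deviate. ✗
Try creditworthy → no collateral, subprime → collateral:
  Under separation the lender infers type exactly: no collateral → creditworthy (pays 271), collateral → subprime (pays 112).
  Creditworthy: no collateral gives 271 − 0 = 271; collateral gives 112 − 34 = 78. No deviation. ✓
  Subprime: collateral gives 112 − 82 = 30; no collateral gives 271 − 0 = 271. Would deviate. ✗
Neither assignment is incentive-compatible.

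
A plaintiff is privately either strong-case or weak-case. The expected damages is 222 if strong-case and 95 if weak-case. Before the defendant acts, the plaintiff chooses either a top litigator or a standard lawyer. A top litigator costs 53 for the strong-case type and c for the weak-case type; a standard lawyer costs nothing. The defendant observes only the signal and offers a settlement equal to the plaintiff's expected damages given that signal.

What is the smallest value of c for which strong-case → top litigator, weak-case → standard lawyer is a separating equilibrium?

Under separation: top litigator → strong-case (pays 222); standard lawyer → weak-case (pays 95).
Strong-case: 222 − 53 = 169 ≥ 95 − 0 = 95. Holds regardless of c. ✓
Weak-case: 95 − 0 ≥ 222 − c, so c ≥ 222 − 95 = 127.

127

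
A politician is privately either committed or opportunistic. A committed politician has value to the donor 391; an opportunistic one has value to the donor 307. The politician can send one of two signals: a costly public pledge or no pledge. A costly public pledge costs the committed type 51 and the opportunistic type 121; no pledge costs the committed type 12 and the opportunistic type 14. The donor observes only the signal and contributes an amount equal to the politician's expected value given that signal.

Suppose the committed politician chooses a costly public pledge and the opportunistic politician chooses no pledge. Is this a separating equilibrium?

Yes

Under separation the donor infers type exactly: pledge → committed (pays 391), no pledge → opportunistic (pays 307).
Committed: pledge gives 391 − 51 = 340; no pledge gives 307 − 12 = 295. No deviation. ✓
Opportunistic: no pledge gives 307 − 14 = 293; pledge gives 391 − 121 = 270. No deviation. ✓
Neither type gains from mimicking the other.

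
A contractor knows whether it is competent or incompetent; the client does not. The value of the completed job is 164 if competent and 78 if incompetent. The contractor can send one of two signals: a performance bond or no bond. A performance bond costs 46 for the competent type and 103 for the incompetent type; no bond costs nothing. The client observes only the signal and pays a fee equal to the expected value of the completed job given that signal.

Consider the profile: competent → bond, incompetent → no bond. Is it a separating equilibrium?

Under separation the client infers type exactly: bond → competent (pays 164), no bond → incompetent (pays 78).
Competent: bond gives 164 − 46 = 118; no bond gives 78 − 0 = 78. No deviation. ✓
Incompetent: no bond gives 78 − 0 = 78; bond gives 164 − 103 = 61. No deviation. ✓
Both incentive constraints hold.

Yes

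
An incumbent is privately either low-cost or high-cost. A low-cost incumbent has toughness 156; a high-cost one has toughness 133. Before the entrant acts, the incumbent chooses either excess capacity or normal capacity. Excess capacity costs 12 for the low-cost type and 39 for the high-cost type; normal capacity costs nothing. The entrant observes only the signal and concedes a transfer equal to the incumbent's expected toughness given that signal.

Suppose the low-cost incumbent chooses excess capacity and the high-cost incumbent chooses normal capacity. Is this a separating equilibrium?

Yes

If types separate, excess capacity earns payment 156 and normal capacity earns 133.
Low-cost: excess capacity gives 156 − 12 = 144; normal capacity gives 133 − 0 = 133. No deviation. ✓
High-cost: normal capacity gives 133 − 0 = 133; excess capacity gives 156 − 39 = 117. No deviation. ✓
Both incentive constraints hold.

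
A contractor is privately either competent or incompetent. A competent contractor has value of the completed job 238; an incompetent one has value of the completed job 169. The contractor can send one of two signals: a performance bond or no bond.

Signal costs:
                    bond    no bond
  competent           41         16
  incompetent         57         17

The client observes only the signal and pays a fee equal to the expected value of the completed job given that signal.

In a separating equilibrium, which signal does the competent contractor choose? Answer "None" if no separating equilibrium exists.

Try competent → bond, incompetent → no bond:
  If types separate, bond earns payment 238 and no bond earns 169.
  Competent: bond gives 238 − 41 = 197; no bond gives 169 − 16 = 153. No deviation. ✓
  Incompetent: no bond gives 169 − 17 = 152; bond gives 238 − 57 = 181. Would deviate. ✗
Try competent → no bond, incompetent → bond:
  If types separate, no bond earns payment 238 and bond earns 169.
  Competent: no bond gives 238 − 16 = 222; bond gives 169 − 41 = 128. No deviation. ✓
  Incompetent: bond gives 169 − 57 = 112; no bond gives 238 − 17 = 221. Would deviate. ✗
Neither assignment is incentive-compatible.

None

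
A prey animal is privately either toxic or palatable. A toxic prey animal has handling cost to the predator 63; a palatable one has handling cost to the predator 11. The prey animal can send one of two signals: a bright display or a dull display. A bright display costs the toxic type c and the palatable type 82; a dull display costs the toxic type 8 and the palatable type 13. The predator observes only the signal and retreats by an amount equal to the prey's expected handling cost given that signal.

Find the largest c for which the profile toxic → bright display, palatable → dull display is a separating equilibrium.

Under separation: bright display → toxic (pays 63); dull display → palatable (pays 11).
Palatable: 11 − 13 = -2 ≥ 63 − 82 = -19. Holds regardless of c. ✓
Toxic: 63 − c ≥ 11 − 8, so c ≤ 63 − 3 = 60.

60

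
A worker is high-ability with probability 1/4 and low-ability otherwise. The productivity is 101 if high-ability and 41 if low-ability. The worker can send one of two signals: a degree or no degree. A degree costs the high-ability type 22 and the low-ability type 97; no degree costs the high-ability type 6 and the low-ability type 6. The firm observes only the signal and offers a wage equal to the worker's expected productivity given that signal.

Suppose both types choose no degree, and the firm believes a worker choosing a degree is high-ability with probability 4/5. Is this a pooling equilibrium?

No

On the equilibrium path (no degree) the firm holds the prior 1/4 and pays 1/4·101 + 3/4·41 = 56. Off-path (degree) belief 4/5 gives 4/5·101 + 1/5·41 = 89.
High-ability: no degree gives 56 − 6 = 50; degree gives 89 − 22 = 67. Deviates. ✗
Low-ability: no degree gives 56 − 6 = 50; degree gives 89 − 97 = -8. Stays. ✓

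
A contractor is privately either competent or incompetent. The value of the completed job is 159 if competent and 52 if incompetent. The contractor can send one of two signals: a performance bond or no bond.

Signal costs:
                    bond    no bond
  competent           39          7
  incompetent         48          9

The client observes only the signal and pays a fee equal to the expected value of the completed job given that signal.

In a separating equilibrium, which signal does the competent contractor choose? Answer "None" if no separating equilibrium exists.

Try competent → bond, incompetent → no bond:
  Under separation the client infers type exactly: bond → competent (pays 159), no bond → incompetent (pays 52).
  Competent: bond gives 159 − 39 = 120; no bond gives 52 − 7 = 45. No deviation. ✓
  Incompetent: no bond gives 52 − 9 = 43; bond gives 159 − 48 = 111. Would deviate. ✗
Try competent → no bond, incompetent → bond:
  Under separation the client infers type exactly: no bond → competent (pays 159), bond → incompetent (pays 52).
  Competent: no bond gives 159 − 7 = 152; bond gives 52 − 39 = 13. No deviation. ✓
  Incompetent: bond gives 52 − 48 = 4; no bond gives 159 − 9 = 150. Would deviate. ✗
Neither assignment is incentive-compatible.

None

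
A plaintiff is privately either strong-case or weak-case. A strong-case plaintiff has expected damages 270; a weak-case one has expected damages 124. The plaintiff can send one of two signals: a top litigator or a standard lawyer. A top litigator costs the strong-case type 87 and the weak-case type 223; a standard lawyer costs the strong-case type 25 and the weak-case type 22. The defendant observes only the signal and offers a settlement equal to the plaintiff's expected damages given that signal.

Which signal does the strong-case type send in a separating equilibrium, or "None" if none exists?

Try strong-case → top litigator, weak-case → standard lawyer:
  If types separate, top litigator earns payment 270 and standard lawyer earns 124.
  Strong-case: top litigator gives 270 − 87 = 183; standard lawyer gives 124 − 25 = 99. No deviation. ✓
  Weak-case: standard lawyer gives 124 − 22 = 102; top litigator gives 270 − 223 = 47. No deviation. ✓
Both hold — the strong-case type sends top litigator.

top litigator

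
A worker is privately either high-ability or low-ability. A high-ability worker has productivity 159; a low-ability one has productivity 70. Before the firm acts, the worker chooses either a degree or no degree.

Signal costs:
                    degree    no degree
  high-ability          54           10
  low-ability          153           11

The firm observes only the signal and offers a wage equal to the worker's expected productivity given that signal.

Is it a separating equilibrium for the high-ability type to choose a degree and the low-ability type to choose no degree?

Yes

Under separation the firm infers type exactly: degree → high-ability (pays 159), no degree → low-ability (pays 70).
High-ability: degree gives 159 − 54 = 105; no degree gives 70 − 10 = 60. No deviation. ✓
Low-ability: no degree gives 70 − 11 = 59; degree gives 159 − 153 = 6. No deviation. ✓
Both incentive constraints hold.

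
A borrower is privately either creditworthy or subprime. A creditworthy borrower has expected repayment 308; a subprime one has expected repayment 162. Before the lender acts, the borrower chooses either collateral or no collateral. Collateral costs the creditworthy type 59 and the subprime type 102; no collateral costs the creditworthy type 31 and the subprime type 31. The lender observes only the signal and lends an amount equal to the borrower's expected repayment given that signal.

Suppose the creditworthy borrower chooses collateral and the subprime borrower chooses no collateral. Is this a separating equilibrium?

No

Under separation the lender infers type exactly: collateral → creditworthy (pays 308), no collateral → subprime (pays 162).
Creditworthy: collateral gives 308 − 59 = 249; no collateral gives 162 − 31 = 131. No deviation. ✓
Subprime: no collateral gives 162 − 31 = 131; collateral gives 308 − 102 = 206. Would deviate. ✗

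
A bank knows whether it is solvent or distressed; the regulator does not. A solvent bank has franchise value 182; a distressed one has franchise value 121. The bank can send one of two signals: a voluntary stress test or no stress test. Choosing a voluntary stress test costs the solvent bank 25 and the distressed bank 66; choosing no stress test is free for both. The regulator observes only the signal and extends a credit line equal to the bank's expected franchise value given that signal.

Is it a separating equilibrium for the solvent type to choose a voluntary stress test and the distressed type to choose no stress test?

If types separate, stress test earns payment 182 and no stress test earns 121.
Solvent: stress test gives 182 − 25 = 157; no stress test gives 121 − 0 = 121. No deviation. ✓
Distressed: no stress test gives 121 − 0 = 121; stress test gives 182 − 66 = 116. No deviation. ✓
Both incentive constraints hold.

Yes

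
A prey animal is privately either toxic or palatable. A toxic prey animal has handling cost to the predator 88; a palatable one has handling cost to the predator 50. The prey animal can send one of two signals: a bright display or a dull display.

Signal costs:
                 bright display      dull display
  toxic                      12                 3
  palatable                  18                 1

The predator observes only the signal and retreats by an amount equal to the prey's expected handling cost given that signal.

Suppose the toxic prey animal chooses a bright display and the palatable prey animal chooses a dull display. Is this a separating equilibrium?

No

If types separate, bright display earns payment 88 and dull display earns 50.
Toxic: bright display gives 88 − 12 = 76; dull display gives 50 − 3 = 47. No deviation. ✓
Palatable: dull display gives 50 − 1 = 49; bright display gives 88 − 18 = 70. Would deviate. ✗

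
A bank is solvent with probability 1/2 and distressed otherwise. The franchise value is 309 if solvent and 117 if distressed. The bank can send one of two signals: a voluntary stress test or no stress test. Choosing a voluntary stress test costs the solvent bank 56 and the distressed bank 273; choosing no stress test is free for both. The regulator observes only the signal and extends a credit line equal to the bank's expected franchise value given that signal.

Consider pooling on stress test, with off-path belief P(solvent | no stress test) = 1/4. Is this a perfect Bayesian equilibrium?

At the pooled signal (stress test) the regulator holds the prior 1/2 and pays 1/2·309 + 1/2·117 = 213. Off-path (no stress test) belief 1/4 gives 1/4·309 + 3/4·117 = 165.
Solvent: stress test gives 213 − 56 = 157; no stress test gives 165 − 0 = 165. Deviates. ✗
Distressed: stress test gives 213 − 273 = -60; no stress test gives 165 − 0 = 165. Deviates. ✗

No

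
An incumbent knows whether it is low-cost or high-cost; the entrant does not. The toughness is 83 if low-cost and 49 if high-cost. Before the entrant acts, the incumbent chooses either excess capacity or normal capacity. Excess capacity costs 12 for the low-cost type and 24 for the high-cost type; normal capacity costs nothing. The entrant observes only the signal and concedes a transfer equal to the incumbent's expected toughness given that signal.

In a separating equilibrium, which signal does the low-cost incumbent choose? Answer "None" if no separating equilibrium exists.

None

Try low-cost → excess capacity, high-cost → normal capacity:
  If types separate, excess capacity earns payment 83 and normal capacity earns 49.
  Low-cost: excess capacity gives 83 − 12 = 71; normal capacity gives 49 − 0 = 49. No deviation. ✓
  High-cost: normal capacity gives 49 − 0 = 49; excess capacity gives 83 − 24 = 59. Would deviate. ✗
Try low-cost → normal capacity, high-cost → excess capacity:
  If types separate, normal capacity earns payment 83 and excess capacity earns 49.
  Low-cost: normal capacity gives 83 − 0 = 83; excess capacity gives 49 − 12 = 37. No deviation. ✓
  High-cost: excess capacity gives 49 − 24 = 25; normal capacity gives 83 − 0 = 83. Would deviate. ✗
Neither assignment is incentive-compatible.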